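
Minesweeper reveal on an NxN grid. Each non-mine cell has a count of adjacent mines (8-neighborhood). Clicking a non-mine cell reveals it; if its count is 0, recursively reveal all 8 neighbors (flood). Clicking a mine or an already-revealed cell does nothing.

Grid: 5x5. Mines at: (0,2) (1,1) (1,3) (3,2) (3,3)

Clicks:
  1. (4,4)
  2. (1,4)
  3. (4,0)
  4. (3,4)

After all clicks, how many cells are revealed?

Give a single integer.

Answer: 9

Derivation:
Click 1 (4,4) count=1: revealed 1 new [(4,4)] -> total=1
Click 2 (1,4) count=1: revealed 1 new [(1,4)] -> total=2
Click 3 (4,0) count=0: revealed 6 new [(2,0) (2,1) (3,0) (3,1) (4,0) (4,1)] -> total=8
Click 4 (3,4) count=1: revealed 1 new [(3,4)] -> total=9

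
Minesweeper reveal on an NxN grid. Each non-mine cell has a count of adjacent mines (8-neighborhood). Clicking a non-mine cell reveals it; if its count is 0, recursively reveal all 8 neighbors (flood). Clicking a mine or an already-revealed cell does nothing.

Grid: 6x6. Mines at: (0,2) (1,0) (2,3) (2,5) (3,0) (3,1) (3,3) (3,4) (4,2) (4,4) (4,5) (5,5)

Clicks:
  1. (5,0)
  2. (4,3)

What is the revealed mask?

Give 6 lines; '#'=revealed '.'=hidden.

Answer: ......
......
......
......
##.#..
##....

Derivation:
Click 1 (5,0) count=0: revealed 4 new [(4,0) (4,1) (5,0) (5,1)] -> total=4
Click 2 (4,3) count=4: revealed 1 new [(4,3)] -> total=5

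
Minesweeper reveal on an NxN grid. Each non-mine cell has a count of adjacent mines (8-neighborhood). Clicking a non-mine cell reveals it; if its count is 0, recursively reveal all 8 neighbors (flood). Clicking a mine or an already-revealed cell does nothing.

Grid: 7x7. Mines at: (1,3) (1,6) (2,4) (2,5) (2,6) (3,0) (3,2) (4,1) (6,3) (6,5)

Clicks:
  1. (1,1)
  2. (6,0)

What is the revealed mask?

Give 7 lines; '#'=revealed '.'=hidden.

Answer: ###....
###....
###....
.......
.......
###....
###....

Derivation:
Click 1 (1,1) count=0: revealed 9 new [(0,0) (0,1) (0,2) (1,0) (1,1) (1,2) (2,0) (2,1) (2,2)] -> total=9
Click 2 (6,0) count=0: revealed 6 new [(5,0) (5,1) (5,2) (6,0) (6,1) (6,2)] -> total=15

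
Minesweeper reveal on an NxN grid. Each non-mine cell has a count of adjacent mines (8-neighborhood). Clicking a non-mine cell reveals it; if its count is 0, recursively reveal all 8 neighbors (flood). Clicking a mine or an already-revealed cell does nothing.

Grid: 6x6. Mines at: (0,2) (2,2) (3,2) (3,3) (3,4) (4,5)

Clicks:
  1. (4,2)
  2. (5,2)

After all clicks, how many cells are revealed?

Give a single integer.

Answer: 18

Derivation:
Click 1 (4,2) count=2: revealed 1 new [(4,2)] -> total=1
Click 2 (5,2) count=0: revealed 17 new [(0,0) (0,1) (1,0) (1,1) (2,0) (2,1) (3,0) (3,1) (4,0) (4,1) (4,3) (4,4) (5,0) (5,1) (5,2) (5,3) (5,4)] -> total=18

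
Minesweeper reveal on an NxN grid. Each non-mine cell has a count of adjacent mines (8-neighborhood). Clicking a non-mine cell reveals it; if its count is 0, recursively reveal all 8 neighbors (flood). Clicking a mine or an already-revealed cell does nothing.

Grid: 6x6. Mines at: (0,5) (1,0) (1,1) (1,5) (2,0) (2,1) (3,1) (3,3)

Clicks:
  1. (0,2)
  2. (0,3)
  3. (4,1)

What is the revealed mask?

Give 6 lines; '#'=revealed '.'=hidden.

Answer: ..###.
..###.
..###.
......
.#....
......

Derivation:
Click 1 (0,2) count=1: revealed 1 new [(0,2)] -> total=1
Click 2 (0,3) count=0: revealed 8 new [(0,3) (0,4) (1,2) (1,3) (1,4) (2,2) (2,3) (2,4)] -> total=9
Click 3 (4,1) count=1: revealed 1 new [(4,1)] -> total=10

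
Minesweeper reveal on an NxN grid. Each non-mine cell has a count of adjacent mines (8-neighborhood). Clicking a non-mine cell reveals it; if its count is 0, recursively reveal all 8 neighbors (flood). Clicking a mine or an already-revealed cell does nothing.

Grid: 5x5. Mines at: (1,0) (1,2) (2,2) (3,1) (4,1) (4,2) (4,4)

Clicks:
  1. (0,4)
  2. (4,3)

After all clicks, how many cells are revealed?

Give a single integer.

Answer: 9

Derivation:
Click 1 (0,4) count=0: revealed 8 new [(0,3) (0,4) (1,3) (1,4) (2,3) (2,4) (3,3) (3,4)] -> total=8
Click 2 (4,3) count=2: revealed 1 new [(4,3)] -> total=9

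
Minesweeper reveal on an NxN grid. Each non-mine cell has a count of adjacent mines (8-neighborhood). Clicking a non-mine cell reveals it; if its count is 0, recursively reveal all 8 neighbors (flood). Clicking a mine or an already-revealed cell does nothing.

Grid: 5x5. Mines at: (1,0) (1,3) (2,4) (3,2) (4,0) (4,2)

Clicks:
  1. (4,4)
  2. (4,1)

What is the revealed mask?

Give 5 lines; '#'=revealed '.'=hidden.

Click 1 (4,4) count=0: revealed 4 new [(3,3) (3,4) (4,3) (4,4)] -> total=4
Click 2 (4,1) count=3: revealed 1 new [(4,1)] -> total=5

Answer: .....
.....
.....
...##
.#.##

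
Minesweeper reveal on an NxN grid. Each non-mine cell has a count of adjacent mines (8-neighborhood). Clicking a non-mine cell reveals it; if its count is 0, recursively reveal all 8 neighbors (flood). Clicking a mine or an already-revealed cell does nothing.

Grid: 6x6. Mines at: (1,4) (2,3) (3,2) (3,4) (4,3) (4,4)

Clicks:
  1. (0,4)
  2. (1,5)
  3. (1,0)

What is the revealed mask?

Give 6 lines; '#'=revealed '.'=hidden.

Click 1 (0,4) count=1: revealed 1 new [(0,4)] -> total=1
Click 2 (1,5) count=1: revealed 1 new [(1,5)] -> total=2
Click 3 (1,0) count=0: revealed 19 new [(0,0) (0,1) (0,2) (0,3) (1,0) (1,1) (1,2) (1,3) (2,0) (2,1) (2,2) (3,0) (3,1) (4,0) (4,1) (4,2) (5,0) (5,1) (5,2)] -> total=21

Answer: #####.
####.#
###...
##....
###...
###...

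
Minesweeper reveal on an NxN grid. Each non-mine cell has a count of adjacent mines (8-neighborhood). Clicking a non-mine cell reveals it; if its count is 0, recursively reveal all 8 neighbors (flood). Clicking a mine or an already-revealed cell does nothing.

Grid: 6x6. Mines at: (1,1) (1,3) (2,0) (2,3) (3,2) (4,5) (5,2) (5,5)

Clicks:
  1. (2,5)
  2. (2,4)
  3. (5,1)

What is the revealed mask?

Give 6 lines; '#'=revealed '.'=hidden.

Click 1 (2,5) count=0: revealed 8 new [(0,4) (0,5) (1,4) (1,5) (2,4) (2,5) (3,4) (3,5)] -> total=8
Click 2 (2,4) count=2: revealed 0 new [(none)] -> total=8
Click 3 (5,1) count=1: revealed 1 new [(5,1)] -> total=9

Answer: ....##
....##
....##
....##
......
.#....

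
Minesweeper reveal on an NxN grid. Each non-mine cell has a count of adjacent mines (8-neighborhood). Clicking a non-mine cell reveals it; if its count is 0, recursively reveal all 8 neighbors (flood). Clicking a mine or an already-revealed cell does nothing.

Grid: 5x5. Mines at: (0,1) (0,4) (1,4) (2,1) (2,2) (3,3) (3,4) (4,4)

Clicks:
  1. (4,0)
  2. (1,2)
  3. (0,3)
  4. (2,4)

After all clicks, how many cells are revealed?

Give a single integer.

Answer: 9

Derivation:
Click 1 (4,0) count=0: revealed 6 new [(3,0) (3,1) (3,2) (4,0) (4,1) (4,2)] -> total=6
Click 2 (1,2) count=3: revealed 1 new [(1,2)] -> total=7
Click 3 (0,3) count=2: revealed 1 new [(0,3)] -> total=8
Click 4 (2,4) count=3: revealed 1 new [(2,4)] -> total=9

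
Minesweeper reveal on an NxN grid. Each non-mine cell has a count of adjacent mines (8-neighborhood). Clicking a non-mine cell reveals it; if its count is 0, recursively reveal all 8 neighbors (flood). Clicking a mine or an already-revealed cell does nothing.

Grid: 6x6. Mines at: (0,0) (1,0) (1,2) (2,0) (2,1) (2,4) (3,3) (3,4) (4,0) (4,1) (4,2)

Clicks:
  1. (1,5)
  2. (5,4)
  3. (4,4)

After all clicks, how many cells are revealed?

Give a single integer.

Click 1 (1,5) count=1: revealed 1 new [(1,5)] -> total=1
Click 2 (5,4) count=0: revealed 6 new [(4,3) (4,4) (4,5) (5,3) (5,4) (5,5)] -> total=7
Click 3 (4,4) count=2: revealed 0 new [(none)] -> total=7

Answer: 7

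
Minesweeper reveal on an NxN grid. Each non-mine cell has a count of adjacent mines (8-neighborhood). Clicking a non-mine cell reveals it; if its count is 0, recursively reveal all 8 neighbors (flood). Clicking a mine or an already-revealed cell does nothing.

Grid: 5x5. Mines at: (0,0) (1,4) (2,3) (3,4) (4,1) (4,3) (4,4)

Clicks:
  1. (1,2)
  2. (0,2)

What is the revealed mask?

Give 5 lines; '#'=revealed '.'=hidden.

Answer: .###.
.###.
.....
.....
.....

Derivation:
Click 1 (1,2) count=1: revealed 1 new [(1,2)] -> total=1
Click 2 (0,2) count=0: revealed 5 new [(0,1) (0,2) (0,3) (1,1) (1,3)] -> total=6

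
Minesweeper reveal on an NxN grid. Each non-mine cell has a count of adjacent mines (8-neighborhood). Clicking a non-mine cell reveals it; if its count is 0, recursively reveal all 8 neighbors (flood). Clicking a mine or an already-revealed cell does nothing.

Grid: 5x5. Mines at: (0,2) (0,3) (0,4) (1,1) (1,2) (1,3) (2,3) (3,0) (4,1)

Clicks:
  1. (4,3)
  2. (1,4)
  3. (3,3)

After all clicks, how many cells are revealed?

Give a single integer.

Click 1 (4,3) count=0: revealed 6 new [(3,2) (3,3) (3,4) (4,2) (4,3) (4,4)] -> total=6
Click 2 (1,4) count=4: revealed 1 new [(1,4)] -> total=7
Click 3 (3,3) count=1: revealed 0 new [(none)] -> total=7

Answer: 7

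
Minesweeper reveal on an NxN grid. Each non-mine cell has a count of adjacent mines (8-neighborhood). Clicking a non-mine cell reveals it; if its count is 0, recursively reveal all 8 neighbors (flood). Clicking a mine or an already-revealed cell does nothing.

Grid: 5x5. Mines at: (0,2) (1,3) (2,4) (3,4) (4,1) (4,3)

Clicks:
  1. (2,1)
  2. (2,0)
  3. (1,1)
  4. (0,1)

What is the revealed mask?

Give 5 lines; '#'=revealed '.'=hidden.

Answer: ##...
###..
###..
###..
.....

Derivation:
Click 1 (2,1) count=0: revealed 11 new [(0,0) (0,1) (1,0) (1,1) (1,2) (2,0) (2,1) (2,2) (3,0) (3,1) (3,2)] -> total=11
Click 2 (2,0) count=0: revealed 0 new [(none)] -> total=11
Click 3 (1,1) count=1: revealed 0 new [(none)] -> total=11
Click 4 (0,1) count=1: revealed 0 new [(none)] -> total=11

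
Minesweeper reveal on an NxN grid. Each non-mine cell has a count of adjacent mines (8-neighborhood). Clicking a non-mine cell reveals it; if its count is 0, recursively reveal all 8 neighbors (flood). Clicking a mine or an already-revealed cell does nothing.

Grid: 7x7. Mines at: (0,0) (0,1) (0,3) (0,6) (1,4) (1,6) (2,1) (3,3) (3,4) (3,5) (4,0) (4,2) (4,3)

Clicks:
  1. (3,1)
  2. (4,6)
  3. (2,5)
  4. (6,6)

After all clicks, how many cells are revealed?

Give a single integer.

Answer: 19

Derivation:
Click 1 (3,1) count=3: revealed 1 new [(3,1)] -> total=1
Click 2 (4,6) count=1: revealed 1 new [(4,6)] -> total=2
Click 3 (2,5) count=4: revealed 1 new [(2,5)] -> total=3
Click 4 (6,6) count=0: revealed 16 new [(4,4) (4,5) (5,0) (5,1) (5,2) (5,3) (5,4) (5,5) (5,6) (6,0) (6,1) (6,2) (6,3) (6,4) (6,5) (6,6)] -> total=19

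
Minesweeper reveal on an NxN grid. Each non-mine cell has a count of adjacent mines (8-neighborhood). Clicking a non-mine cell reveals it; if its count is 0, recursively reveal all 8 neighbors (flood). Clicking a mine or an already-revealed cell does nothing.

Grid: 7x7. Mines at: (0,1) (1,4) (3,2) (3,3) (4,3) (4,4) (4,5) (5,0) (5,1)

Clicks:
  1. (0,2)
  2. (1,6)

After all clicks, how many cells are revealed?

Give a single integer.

Answer: 9

Derivation:
Click 1 (0,2) count=1: revealed 1 new [(0,2)] -> total=1
Click 2 (1,6) count=0: revealed 8 new [(0,5) (0,6) (1,5) (1,6) (2,5) (2,6) (3,5) (3,6)] -> total=9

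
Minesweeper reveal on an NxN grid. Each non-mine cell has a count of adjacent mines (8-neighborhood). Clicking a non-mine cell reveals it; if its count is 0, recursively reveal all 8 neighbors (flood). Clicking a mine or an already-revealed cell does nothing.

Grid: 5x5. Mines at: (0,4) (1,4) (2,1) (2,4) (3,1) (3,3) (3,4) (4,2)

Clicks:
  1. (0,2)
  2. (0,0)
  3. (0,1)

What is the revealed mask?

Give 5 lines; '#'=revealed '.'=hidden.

Click 1 (0,2) count=0: revealed 8 new [(0,0) (0,1) (0,2) (0,3) (1,0) (1,1) (1,2) (1,3)] -> total=8
Click 2 (0,0) count=0: revealed 0 new [(none)] -> total=8
Click 3 (0,1) count=0: revealed 0 new [(none)] -> total=8

Answer: ####.
####.
.....
.....
.....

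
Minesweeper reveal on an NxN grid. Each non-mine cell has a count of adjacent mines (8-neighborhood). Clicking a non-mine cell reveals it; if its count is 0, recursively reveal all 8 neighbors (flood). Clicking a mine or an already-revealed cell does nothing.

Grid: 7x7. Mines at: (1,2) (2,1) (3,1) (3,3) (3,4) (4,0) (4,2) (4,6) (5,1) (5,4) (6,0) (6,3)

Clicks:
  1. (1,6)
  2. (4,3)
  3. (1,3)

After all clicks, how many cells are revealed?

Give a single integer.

Click 1 (1,6) count=0: revealed 14 new [(0,3) (0,4) (0,5) (0,6) (1,3) (1,4) (1,5) (1,6) (2,3) (2,4) (2,5) (2,6) (3,5) (3,6)] -> total=14
Click 2 (4,3) count=4: revealed 1 new [(4,3)] -> total=15
Click 3 (1,3) count=1: revealed 0 new [(none)] -> total=15

Answer: 15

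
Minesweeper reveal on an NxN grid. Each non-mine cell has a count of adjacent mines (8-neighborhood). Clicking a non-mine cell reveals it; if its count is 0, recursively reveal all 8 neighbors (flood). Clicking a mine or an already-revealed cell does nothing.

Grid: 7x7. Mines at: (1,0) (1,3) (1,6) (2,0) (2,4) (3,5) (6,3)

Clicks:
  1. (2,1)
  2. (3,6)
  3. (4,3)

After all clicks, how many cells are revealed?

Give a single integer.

Click 1 (2,1) count=2: revealed 1 new [(2,1)] -> total=1
Click 2 (3,6) count=1: revealed 1 new [(3,6)] -> total=2
Click 3 (4,3) count=0: revealed 20 new [(2,2) (2,3) (3,0) (3,1) (3,2) (3,3) (3,4) (4,0) (4,1) (4,2) (4,3) (4,4) (5,0) (5,1) (5,2) (5,3) (5,4) (6,0) (6,1) (6,2)] -> total=22

Answer: 22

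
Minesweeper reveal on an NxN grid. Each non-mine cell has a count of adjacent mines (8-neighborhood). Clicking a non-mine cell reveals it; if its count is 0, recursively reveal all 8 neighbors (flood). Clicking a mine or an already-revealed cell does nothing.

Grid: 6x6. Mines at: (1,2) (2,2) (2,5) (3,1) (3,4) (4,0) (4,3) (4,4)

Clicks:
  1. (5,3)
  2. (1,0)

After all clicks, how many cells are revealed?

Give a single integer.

Click 1 (5,3) count=2: revealed 1 new [(5,3)] -> total=1
Click 2 (1,0) count=0: revealed 6 new [(0,0) (0,1) (1,0) (1,1) (2,0) (2,1)] -> total=7

Answer: 7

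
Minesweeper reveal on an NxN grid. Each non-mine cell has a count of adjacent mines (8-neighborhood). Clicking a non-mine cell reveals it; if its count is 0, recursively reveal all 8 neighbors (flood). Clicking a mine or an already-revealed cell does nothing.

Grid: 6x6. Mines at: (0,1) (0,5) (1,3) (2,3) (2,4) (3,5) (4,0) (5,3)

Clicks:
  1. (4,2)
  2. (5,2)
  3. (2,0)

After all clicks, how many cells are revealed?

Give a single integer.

Answer: 11

Derivation:
Click 1 (4,2) count=1: revealed 1 new [(4,2)] -> total=1
Click 2 (5,2) count=1: revealed 1 new [(5,2)] -> total=2
Click 3 (2,0) count=0: revealed 9 new [(1,0) (1,1) (1,2) (2,0) (2,1) (2,2) (3,0) (3,1) (3,2)] -> total=11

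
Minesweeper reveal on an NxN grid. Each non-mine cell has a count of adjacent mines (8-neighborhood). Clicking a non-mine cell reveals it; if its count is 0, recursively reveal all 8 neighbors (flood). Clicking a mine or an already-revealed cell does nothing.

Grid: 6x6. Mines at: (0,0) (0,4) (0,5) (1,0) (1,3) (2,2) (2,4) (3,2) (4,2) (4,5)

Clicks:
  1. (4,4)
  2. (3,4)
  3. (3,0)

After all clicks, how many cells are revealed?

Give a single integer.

Answer: 10

Derivation:
Click 1 (4,4) count=1: revealed 1 new [(4,4)] -> total=1
Click 2 (3,4) count=2: revealed 1 new [(3,4)] -> total=2
Click 3 (3,0) count=0: revealed 8 new [(2,0) (2,1) (3,0) (3,1) (4,0) (4,1) (5,0) (5,1)] -> total=10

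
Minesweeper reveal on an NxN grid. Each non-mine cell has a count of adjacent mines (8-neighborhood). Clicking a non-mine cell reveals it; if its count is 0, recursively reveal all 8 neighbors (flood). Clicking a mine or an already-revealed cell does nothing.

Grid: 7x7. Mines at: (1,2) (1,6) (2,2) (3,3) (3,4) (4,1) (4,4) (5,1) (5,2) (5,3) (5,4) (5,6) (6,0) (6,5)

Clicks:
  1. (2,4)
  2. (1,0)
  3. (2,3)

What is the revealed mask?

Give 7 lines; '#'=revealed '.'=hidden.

Click 1 (2,4) count=2: revealed 1 new [(2,4)] -> total=1
Click 2 (1,0) count=0: revealed 8 new [(0,0) (0,1) (1,0) (1,1) (2,0) (2,1) (3,0) (3,1)] -> total=9
Click 3 (2,3) count=4: revealed 1 new [(2,3)] -> total=10

Answer: ##.....
##.....
##.##..
##.....
.......
.......
.......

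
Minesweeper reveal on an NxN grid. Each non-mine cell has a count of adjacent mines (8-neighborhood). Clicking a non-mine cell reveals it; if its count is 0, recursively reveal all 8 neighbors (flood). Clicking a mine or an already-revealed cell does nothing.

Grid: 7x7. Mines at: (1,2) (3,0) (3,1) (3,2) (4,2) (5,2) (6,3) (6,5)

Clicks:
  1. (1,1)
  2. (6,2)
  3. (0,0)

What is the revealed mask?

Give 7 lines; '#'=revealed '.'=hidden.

Answer: ##.....
##.....
##.....
.......
.......
.......
..#....

Derivation:
Click 1 (1,1) count=1: revealed 1 new [(1,1)] -> total=1
Click 2 (6,2) count=2: revealed 1 new [(6,2)] -> total=2
Click 3 (0,0) count=0: revealed 5 new [(0,0) (0,1) (1,0) (2,0) (2,1)] -> total=7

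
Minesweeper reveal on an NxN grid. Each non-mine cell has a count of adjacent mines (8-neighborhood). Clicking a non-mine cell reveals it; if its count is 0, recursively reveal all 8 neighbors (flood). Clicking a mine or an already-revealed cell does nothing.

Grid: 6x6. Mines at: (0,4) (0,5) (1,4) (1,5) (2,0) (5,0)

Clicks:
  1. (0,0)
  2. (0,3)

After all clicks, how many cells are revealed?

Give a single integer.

Click 1 (0,0) count=0: revealed 28 new [(0,0) (0,1) (0,2) (0,3) (1,0) (1,1) (1,2) (1,3) (2,1) (2,2) (2,3) (2,4) (2,5) (3,1) (3,2) (3,3) (3,4) (3,5) (4,1) (4,2) (4,3) (4,4) (4,5) (5,1) (5,2) (5,3) (5,4) (5,5)] -> total=28
Click 2 (0,3) count=2: revealed 0 new [(none)] -> total=28

Answer: 28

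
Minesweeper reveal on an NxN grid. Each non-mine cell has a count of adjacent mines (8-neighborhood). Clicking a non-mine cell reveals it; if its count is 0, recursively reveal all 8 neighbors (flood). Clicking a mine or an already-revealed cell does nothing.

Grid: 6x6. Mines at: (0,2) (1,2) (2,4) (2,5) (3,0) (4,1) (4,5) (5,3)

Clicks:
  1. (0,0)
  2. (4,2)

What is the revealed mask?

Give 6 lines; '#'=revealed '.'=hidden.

Answer: ##....
##....
##....
......
..#...
......

Derivation:
Click 1 (0,0) count=0: revealed 6 new [(0,0) (0,1) (1,0) (1,1) (2,0) (2,1)] -> total=6
Click 2 (4,2) count=2: revealed 1 new [(4,2)] -> total=7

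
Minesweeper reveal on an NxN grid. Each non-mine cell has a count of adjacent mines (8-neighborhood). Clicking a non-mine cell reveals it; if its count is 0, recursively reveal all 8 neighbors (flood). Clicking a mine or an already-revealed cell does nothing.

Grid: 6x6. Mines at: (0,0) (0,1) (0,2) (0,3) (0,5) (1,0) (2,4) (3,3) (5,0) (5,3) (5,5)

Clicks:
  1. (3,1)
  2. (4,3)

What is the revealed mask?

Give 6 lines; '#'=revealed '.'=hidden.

Answer: ......
......
###...
###...
####..
......

Derivation:
Click 1 (3,1) count=0: revealed 9 new [(2,0) (2,1) (2,2) (3,0) (3,1) (3,2) (4,0) (4,1) (4,2)] -> total=9
Click 2 (4,3) count=2: revealed 1 new [(4,3)] -> total=10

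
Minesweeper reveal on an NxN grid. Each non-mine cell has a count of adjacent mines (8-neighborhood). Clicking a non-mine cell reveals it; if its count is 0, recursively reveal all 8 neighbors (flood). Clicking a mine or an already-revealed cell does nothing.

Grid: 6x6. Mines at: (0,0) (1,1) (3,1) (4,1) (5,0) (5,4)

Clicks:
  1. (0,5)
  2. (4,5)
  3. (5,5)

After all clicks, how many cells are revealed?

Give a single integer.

Answer: 21

Derivation:
Click 1 (0,5) count=0: revealed 20 new [(0,2) (0,3) (0,4) (0,5) (1,2) (1,3) (1,4) (1,5) (2,2) (2,3) (2,4) (2,5) (3,2) (3,3) (3,4) (3,5) (4,2) (4,3) (4,4) (4,5)] -> total=20
Click 2 (4,5) count=1: revealed 0 new [(none)] -> total=20
Click 3 (5,5) count=1: revealed 1 new [(5,5)] -> total=21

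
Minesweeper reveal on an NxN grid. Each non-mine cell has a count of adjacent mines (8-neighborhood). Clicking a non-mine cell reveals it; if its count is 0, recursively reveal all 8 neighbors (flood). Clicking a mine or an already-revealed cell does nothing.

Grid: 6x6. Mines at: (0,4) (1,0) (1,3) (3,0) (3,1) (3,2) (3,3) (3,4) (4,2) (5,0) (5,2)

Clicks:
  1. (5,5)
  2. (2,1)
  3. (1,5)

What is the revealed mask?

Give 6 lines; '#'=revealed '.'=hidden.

Answer: ......
.....#
.#....
......
...###
...###

Derivation:
Click 1 (5,5) count=0: revealed 6 new [(4,3) (4,4) (4,5) (5,3) (5,4) (5,5)] -> total=6
Click 2 (2,1) count=4: revealed 1 new [(2,1)] -> total=7
Click 3 (1,5) count=1: revealed 1 new [(1,5)] -> total=8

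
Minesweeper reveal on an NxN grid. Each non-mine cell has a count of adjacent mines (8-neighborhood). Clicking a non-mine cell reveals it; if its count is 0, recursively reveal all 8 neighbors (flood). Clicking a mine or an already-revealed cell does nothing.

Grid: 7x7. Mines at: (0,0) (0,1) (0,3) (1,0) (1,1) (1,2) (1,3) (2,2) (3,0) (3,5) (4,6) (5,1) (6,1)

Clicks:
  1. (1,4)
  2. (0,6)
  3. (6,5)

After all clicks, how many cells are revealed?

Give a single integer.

Answer: 26

Derivation:
Click 1 (1,4) count=2: revealed 1 new [(1,4)] -> total=1
Click 2 (0,6) count=0: revealed 8 new [(0,4) (0,5) (0,6) (1,5) (1,6) (2,4) (2,5) (2,6)] -> total=9
Click 3 (6,5) count=0: revealed 17 new [(3,2) (3,3) (3,4) (4,2) (4,3) (4,4) (4,5) (5,2) (5,3) (5,4) (5,5) (5,6) (6,2) (6,3) (6,4) (6,5) (6,6)] -> total=26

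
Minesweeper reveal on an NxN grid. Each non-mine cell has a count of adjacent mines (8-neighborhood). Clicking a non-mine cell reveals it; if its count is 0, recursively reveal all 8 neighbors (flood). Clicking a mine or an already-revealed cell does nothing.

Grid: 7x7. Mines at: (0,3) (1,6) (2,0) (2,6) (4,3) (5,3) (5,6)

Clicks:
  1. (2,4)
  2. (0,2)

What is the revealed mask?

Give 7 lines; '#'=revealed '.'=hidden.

Answer: ..#....
.#####.
.#####.
.#####.
.......
.......
.......

Derivation:
Click 1 (2,4) count=0: revealed 15 new [(1,1) (1,2) (1,3) (1,4) (1,5) (2,1) (2,2) (2,3) (2,4) (2,5) (3,1) (3,2) (3,3) (3,4) (3,5)] -> total=15
Click 2 (0,2) count=1: revealed 1 new [(0,2)] -> total=16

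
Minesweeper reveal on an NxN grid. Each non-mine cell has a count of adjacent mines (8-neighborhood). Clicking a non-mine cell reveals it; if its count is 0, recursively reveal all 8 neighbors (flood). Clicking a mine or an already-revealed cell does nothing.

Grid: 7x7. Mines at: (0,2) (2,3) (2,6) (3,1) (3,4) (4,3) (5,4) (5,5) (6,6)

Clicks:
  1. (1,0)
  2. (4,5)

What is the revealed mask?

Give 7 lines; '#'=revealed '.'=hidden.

Click 1 (1,0) count=0: revealed 6 new [(0,0) (0,1) (1,0) (1,1) (2,0) (2,1)] -> total=6
Click 2 (4,5) count=3: revealed 1 new [(4,5)] -> total=7

Answer: ##.....
##.....
##.....
.......
.....#.
.......
.......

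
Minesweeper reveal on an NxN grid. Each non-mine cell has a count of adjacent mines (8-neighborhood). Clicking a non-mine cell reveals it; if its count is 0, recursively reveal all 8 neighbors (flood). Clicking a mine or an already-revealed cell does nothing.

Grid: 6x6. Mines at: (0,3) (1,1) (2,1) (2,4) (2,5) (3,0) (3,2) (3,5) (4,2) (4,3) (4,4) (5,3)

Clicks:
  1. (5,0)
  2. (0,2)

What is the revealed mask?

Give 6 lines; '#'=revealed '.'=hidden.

Answer: ..#...
......
......
......
##....
##....

Derivation:
Click 1 (5,0) count=0: revealed 4 new [(4,0) (4,1) (5,0) (5,1)] -> total=4
Click 2 (0,2) count=2: revealed 1 new [(0,2)] -> total=5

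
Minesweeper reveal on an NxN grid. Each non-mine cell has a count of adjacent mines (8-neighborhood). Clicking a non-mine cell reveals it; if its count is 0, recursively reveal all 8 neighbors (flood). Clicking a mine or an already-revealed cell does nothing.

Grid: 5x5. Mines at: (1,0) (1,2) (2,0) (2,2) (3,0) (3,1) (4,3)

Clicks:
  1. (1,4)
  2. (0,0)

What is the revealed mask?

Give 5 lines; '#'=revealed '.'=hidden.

Answer: #..##
...##
...##
...##
.....

Derivation:
Click 1 (1,4) count=0: revealed 8 new [(0,3) (0,4) (1,3) (1,4) (2,3) (2,4) (3,3) (3,4)] -> total=8
Click 2 (0,0) count=1: revealed 1 new [(0,0)] -> total=9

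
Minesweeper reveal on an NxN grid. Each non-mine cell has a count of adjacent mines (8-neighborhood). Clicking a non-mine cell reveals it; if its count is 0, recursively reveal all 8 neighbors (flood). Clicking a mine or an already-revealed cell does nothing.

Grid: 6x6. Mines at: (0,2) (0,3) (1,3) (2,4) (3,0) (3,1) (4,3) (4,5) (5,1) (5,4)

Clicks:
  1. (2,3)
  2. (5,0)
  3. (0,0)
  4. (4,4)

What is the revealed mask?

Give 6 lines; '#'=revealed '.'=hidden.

Click 1 (2,3) count=2: revealed 1 new [(2,3)] -> total=1
Click 2 (5,0) count=1: revealed 1 new [(5,0)] -> total=2
Click 3 (0,0) count=0: revealed 6 new [(0,0) (0,1) (1,0) (1,1) (2,0) (2,1)] -> total=8
Click 4 (4,4) count=3: revealed 1 new [(4,4)] -> total=9

Answer: ##....
##....
##.#..
......
....#.
#.....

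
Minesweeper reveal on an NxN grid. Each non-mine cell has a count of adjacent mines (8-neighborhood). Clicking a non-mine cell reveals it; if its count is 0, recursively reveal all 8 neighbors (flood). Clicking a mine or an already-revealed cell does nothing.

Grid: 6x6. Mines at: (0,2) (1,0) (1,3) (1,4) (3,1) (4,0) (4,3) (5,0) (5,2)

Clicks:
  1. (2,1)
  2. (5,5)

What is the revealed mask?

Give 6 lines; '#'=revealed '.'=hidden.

Click 1 (2,1) count=2: revealed 1 new [(2,1)] -> total=1
Click 2 (5,5) count=0: revealed 8 new [(2,4) (2,5) (3,4) (3,5) (4,4) (4,5) (5,4) (5,5)] -> total=9

Answer: ......
......
.#..##
....##
....##
....##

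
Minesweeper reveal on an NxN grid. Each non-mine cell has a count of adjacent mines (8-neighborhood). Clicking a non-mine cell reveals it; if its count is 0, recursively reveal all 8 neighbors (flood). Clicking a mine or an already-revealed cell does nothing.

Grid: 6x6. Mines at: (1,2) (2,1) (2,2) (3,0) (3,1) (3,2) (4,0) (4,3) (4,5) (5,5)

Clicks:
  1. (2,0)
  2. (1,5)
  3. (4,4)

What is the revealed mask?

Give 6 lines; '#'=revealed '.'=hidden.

Answer: ...###
...###
#..###
...###
....#.
......

Derivation:
Click 1 (2,0) count=3: revealed 1 new [(2,0)] -> total=1
Click 2 (1,5) count=0: revealed 12 new [(0,3) (0,4) (0,5) (1,3) (1,4) (1,5) (2,3) (2,4) (2,5) (3,3) (3,4) (3,5)] -> total=13
Click 3 (4,4) count=3: revealed 1 new [(4,4)] -> total=14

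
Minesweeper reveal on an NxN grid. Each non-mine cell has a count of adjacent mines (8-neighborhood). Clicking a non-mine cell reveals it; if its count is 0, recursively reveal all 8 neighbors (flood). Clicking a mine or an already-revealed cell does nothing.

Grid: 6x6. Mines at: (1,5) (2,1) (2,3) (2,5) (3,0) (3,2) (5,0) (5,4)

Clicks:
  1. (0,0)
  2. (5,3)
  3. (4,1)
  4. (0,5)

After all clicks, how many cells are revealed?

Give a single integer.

Answer: 13

Derivation:
Click 1 (0,0) count=0: revealed 10 new [(0,0) (0,1) (0,2) (0,3) (0,4) (1,0) (1,1) (1,2) (1,3) (1,4)] -> total=10
Click 2 (5,3) count=1: revealed 1 new [(5,3)] -> total=11
Click 3 (4,1) count=3: revealed 1 new [(4,1)] -> total=12
Click 4 (0,5) count=1: revealed 1 new [(0,5)] -> total=13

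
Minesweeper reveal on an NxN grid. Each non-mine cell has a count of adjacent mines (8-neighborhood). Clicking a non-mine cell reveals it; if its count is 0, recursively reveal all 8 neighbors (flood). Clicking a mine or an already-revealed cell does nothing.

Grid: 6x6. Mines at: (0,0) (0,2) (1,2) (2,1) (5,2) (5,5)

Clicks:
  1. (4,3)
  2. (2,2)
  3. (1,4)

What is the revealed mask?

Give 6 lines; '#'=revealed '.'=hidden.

Answer: ...###
...###
..####
..####
..####
......

Derivation:
Click 1 (4,3) count=1: revealed 1 new [(4,3)] -> total=1
Click 2 (2,2) count=2: revealed 1 new [(2,2)] -> total=2
Click 3 (1,4) count=0: revealed 16 new [(0,3) (0,4) (0,5) (1,3) (1,4) (1,5) (2,3) (2,4) (2,5) (3,2) (3,3) (3,4) (3,5) (4,2) (4,4) (4,5)] -> total=18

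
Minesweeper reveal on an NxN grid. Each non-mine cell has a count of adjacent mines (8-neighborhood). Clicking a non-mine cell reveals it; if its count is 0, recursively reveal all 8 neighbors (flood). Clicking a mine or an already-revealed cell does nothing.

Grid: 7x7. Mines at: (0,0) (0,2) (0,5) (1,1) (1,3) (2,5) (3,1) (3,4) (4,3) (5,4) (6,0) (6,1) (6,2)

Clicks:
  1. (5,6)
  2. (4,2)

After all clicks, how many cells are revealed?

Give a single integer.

Click 1 (5,6) count=0: revealed 8 new [(3,5) (3,6) (4,5) (4,6) (5,5) (5,6) (6,5) (6,6)] -> total=8
Click 2 (4,2) count=2: revealed 1 new [(4,2)] -> total=9

Answer: 9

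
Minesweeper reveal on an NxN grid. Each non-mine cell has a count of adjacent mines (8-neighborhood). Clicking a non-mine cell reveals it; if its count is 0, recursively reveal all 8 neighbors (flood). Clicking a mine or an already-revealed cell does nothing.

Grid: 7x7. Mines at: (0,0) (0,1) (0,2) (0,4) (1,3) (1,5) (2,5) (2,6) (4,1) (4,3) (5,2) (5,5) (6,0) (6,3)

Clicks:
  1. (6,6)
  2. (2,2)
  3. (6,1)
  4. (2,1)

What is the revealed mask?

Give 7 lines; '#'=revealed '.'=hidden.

Answer: .......
###....
###....
###....
.......
.......
.#....#

Derivation:
Click 1 (6,6) count=1: revealed 1 new [(6,6)] -> total=1
Click 2 (2,2) count=1: revealed 1 new [(2,2)] -> total=2
Click 3 (6,1) count=2: revealed 1 new [(6,1)] -> total=3
Click 4 (2,1) count=0: revealed 8 new [(1,0) (1,1) (1,2) (2,0) (2,1) (3,0) (3,1) (3,2)] -> total=11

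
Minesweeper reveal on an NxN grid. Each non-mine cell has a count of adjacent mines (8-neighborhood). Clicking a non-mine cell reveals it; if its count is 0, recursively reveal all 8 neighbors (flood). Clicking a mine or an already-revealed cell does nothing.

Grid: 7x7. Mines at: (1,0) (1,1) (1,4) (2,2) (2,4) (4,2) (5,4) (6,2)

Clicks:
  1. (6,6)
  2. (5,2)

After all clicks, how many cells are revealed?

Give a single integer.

Answer: 15

Derivation:
Click 1 (6,6) count=0: revealed 14 new [(0,5) (0,6) (1,5) (1,6) (2,5) (2,6) (3,5) (3,6) (4,5) (4,6) (5,5) (5,6) (6,5) (6,6)] -> total=14
Click 2 (5,2) count=2: revealed 1 new [(5,2)] -> total=15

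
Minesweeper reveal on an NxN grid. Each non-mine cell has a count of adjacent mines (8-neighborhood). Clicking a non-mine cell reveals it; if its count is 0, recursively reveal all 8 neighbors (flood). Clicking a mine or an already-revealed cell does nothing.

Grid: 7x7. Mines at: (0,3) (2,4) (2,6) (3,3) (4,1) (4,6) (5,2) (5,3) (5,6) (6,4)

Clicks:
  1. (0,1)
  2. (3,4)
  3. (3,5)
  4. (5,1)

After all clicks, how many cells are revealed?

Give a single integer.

Answer: 15

Derivation:
Click 1 (0,1) count=0: revealed 12 new [(0,0) (0,1) (0,2) (1,0) (1,1) (1,2) (2,0) (2,1) (2,2) (3,0) (3,1) (3,2)] -> total=12
Click 2 (3,4) count=2: revealed 1 new [(3,4)] -> total=13
Click 3 (3,5) count=3: revealed 1 new [(3,5)] -> total=14
Click 4 (5,1) count=2: revealed 1 new [(5,1)] -> total=15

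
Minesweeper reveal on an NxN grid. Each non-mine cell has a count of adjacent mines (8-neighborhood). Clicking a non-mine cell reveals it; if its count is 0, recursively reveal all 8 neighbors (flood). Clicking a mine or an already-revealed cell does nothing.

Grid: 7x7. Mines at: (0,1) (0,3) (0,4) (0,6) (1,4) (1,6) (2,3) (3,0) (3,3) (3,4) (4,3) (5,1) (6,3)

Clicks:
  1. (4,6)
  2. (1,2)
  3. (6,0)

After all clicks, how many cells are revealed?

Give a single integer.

Answer: 15

Derivation:
Click 1 (4,6) count=0: revealed 13 new [(2,5) (2,6) (3,5) (3,6) (4,4) (4,5) (4,6) (5,4) (5,5) (5,6) (6,4) (6,5) (6,6)] -> total=13
Click 2 (1,2) count=3: revealed 1 new [(1,2)] -> total=14
Click 3 (6,0) count=1: revealed 1 new [(6,0)] -> total=15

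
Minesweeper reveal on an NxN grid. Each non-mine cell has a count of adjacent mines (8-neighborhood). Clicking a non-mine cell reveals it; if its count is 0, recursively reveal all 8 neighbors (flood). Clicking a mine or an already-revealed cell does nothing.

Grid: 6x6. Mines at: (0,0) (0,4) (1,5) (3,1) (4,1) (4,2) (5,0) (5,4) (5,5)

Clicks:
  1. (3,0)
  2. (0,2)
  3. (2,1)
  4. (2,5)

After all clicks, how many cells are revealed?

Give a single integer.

Answer: 20

Derivation:
Click 1 (3,0) count=2: revealed 1 new [(3,0)] -> total=1
Click 2 (0,2) count=0: revealed 19 new [(0,1) (0,2) (0,3) (1,1) (1,2) (1,3) (1,4) (2,1) (2,2) (2,3) (2,4) (2,5) (3,2) (3,3) (3,4) (3,5) (4,3) (4,4) (4,5)] -> total=20
Click 3 (2,1) count=1: revealed 0 new [(none)] -> total=20
Click 4 (2,5) count=1: revealed 0 new [(none)] -> total=20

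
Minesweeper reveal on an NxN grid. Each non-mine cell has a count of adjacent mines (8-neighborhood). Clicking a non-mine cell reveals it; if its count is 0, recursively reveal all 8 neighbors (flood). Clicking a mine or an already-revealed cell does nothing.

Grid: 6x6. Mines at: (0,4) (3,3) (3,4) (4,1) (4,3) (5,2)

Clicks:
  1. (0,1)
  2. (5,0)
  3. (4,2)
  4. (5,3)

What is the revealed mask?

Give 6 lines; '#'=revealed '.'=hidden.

Answer: ####..
####..
####..
###...
..#...
#..#..

Derivation:
Click 1 (0,1) count=0: revealed 15 new [(0,0) (0,1) (0,2) (0,3) (1,0) (1,1) (1,2) (1,3) (2,0) (2,1) (2,2) (2,3) (3,0) (3,1) (3,2)] -> total=15
Click 2 (5,0) count=1: revealed 1 new [(5,0)] -> total=16
Click 3 (4,2) count=4: revealed 1 new [(4,2)] -> total=17
Click 4 (5,3) count=2: revealed 1 new [(5,3)] -> total=18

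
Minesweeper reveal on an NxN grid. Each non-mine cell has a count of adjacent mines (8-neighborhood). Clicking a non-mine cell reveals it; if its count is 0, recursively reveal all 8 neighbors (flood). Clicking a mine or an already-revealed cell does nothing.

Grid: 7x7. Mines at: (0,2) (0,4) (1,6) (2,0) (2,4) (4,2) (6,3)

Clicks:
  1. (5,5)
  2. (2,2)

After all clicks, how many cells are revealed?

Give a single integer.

Answer: 25

Derivation:
Click 1 (5,5) count=0: revealed 17 new [(2,5) (2,6) (3,3) (3,4) (3,5) (3,6) (4,3) (4,4) (4,5) (4,6) (5,3) (5,4) (5,5) (5,6) (6,4) (6,5) (6,6)] -> total=17
Click 2 (2,2) count=0: revealed 8 new [(1,1) (1,2) (1,3) (2,1) (2,2) (2,3) (3,1) (3,2)] -> total=25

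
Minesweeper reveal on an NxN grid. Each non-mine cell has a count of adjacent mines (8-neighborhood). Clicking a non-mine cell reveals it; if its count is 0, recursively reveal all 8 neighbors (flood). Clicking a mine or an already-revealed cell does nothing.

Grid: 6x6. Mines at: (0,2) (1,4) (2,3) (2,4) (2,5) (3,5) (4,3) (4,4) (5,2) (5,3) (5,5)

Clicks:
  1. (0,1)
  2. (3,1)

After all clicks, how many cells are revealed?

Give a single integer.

Click 1 (0,1) count=1: revealed 1 new [(0,1)] -> total=1
Click 2 (3,1) count=0: revealed 15 new [(0,0) (1,0) (1,1) (1,2) (2,0) (2,1) (2,2) (3,0) (3,1) (3,2) (4,0) (4,1) (4,2) (5,0) (5,1)] -> total=16

Answer: 16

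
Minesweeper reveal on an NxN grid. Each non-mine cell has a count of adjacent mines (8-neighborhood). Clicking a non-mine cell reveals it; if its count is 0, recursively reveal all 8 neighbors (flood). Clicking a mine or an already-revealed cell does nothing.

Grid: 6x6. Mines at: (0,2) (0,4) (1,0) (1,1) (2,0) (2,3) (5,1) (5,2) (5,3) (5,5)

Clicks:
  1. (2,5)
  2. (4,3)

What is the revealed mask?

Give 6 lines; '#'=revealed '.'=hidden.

Answer: ......
....##
....##
....##
...###
......

Derivation:
Click 1 (2,5) count=0: revealed 8 new [(1,4) (1,5) (2,4) (2,5) (3,4) (3,5) (4,4) (4,5)] -> total=8
Click 2 (4,3) count=2: revealed 1 new [(4,3)] -> total=9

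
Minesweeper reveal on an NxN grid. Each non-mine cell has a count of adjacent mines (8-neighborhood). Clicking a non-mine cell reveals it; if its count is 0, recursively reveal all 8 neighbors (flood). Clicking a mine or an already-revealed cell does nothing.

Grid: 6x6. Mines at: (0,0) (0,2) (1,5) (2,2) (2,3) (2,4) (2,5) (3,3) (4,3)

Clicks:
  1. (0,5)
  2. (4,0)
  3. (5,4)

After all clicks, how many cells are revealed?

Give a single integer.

Answer: 15

Derivation:
Click 1 (0,5) count=1: revealed 1 new [(0,5)] -> total=1
Click 2 (4,0) count=0: revealed 13 new [(1,0) (1,1) (2,0) (2,1) (3,0) (3,1) (3,2) (4,0) (4,1) (4,2) (5,0) (5,1) (5,2)] -> total=14
Click 3 (5,4) count=1: revealed 1 new [(5,4)] -> total=15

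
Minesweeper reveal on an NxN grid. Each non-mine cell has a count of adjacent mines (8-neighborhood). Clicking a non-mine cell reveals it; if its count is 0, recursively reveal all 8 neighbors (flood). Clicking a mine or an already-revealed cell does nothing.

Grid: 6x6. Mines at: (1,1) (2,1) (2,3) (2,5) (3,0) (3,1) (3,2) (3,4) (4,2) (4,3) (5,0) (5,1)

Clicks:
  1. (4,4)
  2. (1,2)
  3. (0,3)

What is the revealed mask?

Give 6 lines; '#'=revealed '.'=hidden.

Answer: ..####
..####
......
......
....#.
......

Derivation:
Click 1 (4,4) count=2: revealed 1 new [(4,4)] -> total=1
Click 2 (1,2) count=3: revealed 1 new [(1,2)] -> total=2
Click 3 (0,3) count=0: revealed 7 new [(0,2) (0,3) (0,4) (0,5) (1,3) (1,4) (1,5)] -> total=9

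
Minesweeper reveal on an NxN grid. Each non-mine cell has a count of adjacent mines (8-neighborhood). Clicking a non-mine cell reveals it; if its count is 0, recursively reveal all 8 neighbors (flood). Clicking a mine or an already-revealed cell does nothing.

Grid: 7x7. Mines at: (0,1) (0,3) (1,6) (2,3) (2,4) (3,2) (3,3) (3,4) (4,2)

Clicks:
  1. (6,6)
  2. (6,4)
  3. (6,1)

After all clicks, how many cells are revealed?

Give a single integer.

Answer: 30

Derivation:
Click 1 (6,6) count=0: revealed 30 new [(1,0) (1,1) (2,0) (2,1) (2,5) (2,6) (3,0) (3,1) (3,5) (3,6) (4,0) (4,1) (4,3) (4,4) (4,5) (4,6) (5,0) (5,1) (5,2) (5,3) (5,4) (5,5) (5,6) (6,0) (6,1) (6,2) (6,3) (6,4) (6,5) (6,6)] -> total=30
Click 2 (6,4) count=0: revealed 0 new [(none)] -> total=30
Click 3 (6,1) count=0: revealed 0 new [(none)] -> total=30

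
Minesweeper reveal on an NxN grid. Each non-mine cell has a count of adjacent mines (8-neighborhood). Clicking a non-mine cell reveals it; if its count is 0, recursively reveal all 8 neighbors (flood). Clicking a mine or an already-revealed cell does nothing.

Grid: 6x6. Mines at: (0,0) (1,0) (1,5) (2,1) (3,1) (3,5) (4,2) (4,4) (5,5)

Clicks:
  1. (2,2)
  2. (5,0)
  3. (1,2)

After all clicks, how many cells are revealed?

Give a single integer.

Answer: 6

Derivation:
Click 1 (2,2) count=2: revealed 1 new [(2,2)] -> total=1
Click 2 (5,0) count=0: revealed 4 new [(4,0) (4,1) (5,0) (5,1)] -> total=5
Click 3 (1,2) count=1: revealed 1 new [(1,2)] -> total=6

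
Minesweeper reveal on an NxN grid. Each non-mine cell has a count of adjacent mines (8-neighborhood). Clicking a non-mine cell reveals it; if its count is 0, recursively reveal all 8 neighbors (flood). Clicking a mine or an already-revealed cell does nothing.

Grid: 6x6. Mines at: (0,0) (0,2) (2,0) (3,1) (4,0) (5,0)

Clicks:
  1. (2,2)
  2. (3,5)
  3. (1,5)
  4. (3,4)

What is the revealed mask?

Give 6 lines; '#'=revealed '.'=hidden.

Click 1 (2,2) count=1: revealed 1 new [(2,2)] -> total=1
Click 2 (3,5) count=0: revealed 24 new [(0,3) (0,4) (0,5) (1,2) (1,3) (1,4) (1,5) (2,3) (2,4) (2,5) (3,2) (3,3) (3,4) (3,5) (4,1) (4,2) (4,3) (4,4) (4,5) (5,1) (5,2) (5,3) (5,4) (5,5)] -> total=25
Click 3 (1,5) count=0: revealed 0 new [(none)] -> total=25
Click 4 (3,4) count=0: revealed 0 new [(none)] -> total=25

Answer: ...###
..####
..####
..####
.#####
.#####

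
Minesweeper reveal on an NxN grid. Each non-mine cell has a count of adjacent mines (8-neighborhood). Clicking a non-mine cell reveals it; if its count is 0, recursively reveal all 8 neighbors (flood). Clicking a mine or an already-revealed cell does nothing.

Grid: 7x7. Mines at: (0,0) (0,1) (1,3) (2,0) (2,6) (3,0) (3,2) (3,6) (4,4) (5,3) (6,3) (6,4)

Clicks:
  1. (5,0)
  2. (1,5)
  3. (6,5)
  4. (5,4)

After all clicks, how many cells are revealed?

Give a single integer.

Click 1 (5,0) count=0: revealed 9 new [(4,0) (4,1) (4,2) (5,0) (5,1) (5,2) (6,0) (6,1) (6,2)] -> total=9
Click 2 (1,5) count=1: revealed 1 new [(1,5)] -> total=10
Click 3 (6,5) count=1: revealed 1 new [(6,5)] -> total=11
Click 4 (5,4) count=4: revealed 1 new [(5,4)] -> total=12

Answer: 12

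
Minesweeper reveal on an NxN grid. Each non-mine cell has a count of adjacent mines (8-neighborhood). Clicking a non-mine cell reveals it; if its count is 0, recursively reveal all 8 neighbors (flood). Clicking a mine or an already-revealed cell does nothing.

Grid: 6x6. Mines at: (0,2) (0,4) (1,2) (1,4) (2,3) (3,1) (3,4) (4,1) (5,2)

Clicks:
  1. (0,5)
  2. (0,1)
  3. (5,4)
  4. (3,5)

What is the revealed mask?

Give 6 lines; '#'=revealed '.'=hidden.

Click 1 (0,5) count=2: revealed 1 new [(0,5)] -> total=1
Click 2 (0,1) count=2: revealed 1 new [(0,1)] -> total=2
Click 3 (5,4) count=0: revealed 6 new [(4,3) (4,4) (4,5) (5,3) (5,4) (5,5)] -> total=8
Click 4 (3,5) count=1: revealed 1 new [(3,5)] -> total=9

Answer: .#...#
......
......
.....#
...###
...###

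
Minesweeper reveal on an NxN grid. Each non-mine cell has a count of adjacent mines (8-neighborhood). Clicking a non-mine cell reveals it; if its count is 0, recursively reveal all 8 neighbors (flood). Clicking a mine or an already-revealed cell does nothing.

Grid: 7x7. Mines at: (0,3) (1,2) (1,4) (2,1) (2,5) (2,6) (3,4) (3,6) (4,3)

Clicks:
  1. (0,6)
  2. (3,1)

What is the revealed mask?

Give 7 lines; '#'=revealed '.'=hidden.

Answer: .....##
.....##
.......
.#.....
.......
.......
.......

Derivation:
Click 1 (0,6) count=0: revealed 4 new [(0,5) (0,6) (1,5) (1,6)] -> total=4
Click 2 (3,1) count=1: revealed 1 new [(3,1)] -> total=5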